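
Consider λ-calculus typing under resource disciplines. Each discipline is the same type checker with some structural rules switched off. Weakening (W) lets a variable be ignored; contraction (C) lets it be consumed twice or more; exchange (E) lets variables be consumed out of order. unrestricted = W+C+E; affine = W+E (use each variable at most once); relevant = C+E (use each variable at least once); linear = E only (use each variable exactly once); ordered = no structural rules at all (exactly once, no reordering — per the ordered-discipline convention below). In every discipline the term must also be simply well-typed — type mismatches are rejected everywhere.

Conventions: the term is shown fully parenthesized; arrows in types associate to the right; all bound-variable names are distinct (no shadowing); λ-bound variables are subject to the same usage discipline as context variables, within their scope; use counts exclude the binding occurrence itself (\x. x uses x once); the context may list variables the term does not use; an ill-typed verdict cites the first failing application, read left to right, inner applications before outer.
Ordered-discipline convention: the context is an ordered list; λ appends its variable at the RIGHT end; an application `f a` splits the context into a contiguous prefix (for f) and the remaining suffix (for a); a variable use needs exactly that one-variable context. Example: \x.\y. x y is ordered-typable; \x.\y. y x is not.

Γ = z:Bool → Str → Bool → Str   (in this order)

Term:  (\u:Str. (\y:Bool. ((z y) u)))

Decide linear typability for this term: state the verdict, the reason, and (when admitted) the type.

yes — z, u, y: one use apiece; term : Str → Bool → Bool → Str
usage: z ×1; u [bound] ×1; y [bound] ×1
use order (left to right): z, y, u
typing: well-typed at Str → Bool → Bool → Str
across the five disciplines: ordered ✗ | linear ✓ | affine ✓ | relevant ✓ | unrestricted ✓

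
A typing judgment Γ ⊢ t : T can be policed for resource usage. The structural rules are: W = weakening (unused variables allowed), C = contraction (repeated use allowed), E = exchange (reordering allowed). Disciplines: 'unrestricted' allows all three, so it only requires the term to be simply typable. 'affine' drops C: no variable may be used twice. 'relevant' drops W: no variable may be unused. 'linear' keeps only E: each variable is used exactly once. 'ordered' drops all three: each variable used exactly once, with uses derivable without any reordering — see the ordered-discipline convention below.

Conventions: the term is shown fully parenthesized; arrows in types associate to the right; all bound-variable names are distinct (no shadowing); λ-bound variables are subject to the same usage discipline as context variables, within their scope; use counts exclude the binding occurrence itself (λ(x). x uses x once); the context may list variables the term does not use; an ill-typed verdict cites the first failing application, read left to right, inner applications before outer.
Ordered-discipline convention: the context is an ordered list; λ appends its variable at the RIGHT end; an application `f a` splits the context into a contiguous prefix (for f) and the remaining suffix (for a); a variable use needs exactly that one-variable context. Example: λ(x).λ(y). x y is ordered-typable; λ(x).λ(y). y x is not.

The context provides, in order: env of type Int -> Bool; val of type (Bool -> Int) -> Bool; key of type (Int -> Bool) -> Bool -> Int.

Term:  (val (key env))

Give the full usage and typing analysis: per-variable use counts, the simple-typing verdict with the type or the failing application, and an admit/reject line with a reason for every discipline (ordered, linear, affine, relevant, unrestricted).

counts: env: 1×, val: 1×, key: 1×
use order (left to right): val, key, env
typing: the term checks, with type Bool
ordered: ✗, no contiguous prefix/suffix split fits val, key, env
linear: ✓, exactly-once usage across env, val, key
affine: ✓, env, val, key: no repeats, contraction unneeded
relevant: ✓, every one of env, val, key appears
unrestricted: ✓, well-typed at Bool; no restrictions here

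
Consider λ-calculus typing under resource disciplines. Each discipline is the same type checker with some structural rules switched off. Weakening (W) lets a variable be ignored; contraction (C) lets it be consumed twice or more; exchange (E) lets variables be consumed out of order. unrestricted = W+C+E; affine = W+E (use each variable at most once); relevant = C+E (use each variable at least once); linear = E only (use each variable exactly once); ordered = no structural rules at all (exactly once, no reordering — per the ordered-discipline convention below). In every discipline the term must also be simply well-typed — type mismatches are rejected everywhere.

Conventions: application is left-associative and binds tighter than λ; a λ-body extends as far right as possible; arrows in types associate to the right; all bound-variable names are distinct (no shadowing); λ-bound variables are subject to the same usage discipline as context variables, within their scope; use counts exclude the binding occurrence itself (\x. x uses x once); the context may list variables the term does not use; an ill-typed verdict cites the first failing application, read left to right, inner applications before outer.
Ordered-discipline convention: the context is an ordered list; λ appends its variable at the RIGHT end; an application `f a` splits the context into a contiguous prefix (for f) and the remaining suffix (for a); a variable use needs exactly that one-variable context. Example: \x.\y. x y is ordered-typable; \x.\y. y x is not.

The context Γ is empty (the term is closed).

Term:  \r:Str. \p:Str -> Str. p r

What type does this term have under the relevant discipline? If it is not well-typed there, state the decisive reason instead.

term : Str -> (Str -> Str) -> Str
use counts: r (bound)=1, p (bound)=1
uses in reading order: p, r
typing: the term checks, with type Str -> (Str -> Str) -> Str
per-discipline verdicts: ordered ✗ · linear ✓ · affine ✓ · relevant ✓ · unrestricted ✓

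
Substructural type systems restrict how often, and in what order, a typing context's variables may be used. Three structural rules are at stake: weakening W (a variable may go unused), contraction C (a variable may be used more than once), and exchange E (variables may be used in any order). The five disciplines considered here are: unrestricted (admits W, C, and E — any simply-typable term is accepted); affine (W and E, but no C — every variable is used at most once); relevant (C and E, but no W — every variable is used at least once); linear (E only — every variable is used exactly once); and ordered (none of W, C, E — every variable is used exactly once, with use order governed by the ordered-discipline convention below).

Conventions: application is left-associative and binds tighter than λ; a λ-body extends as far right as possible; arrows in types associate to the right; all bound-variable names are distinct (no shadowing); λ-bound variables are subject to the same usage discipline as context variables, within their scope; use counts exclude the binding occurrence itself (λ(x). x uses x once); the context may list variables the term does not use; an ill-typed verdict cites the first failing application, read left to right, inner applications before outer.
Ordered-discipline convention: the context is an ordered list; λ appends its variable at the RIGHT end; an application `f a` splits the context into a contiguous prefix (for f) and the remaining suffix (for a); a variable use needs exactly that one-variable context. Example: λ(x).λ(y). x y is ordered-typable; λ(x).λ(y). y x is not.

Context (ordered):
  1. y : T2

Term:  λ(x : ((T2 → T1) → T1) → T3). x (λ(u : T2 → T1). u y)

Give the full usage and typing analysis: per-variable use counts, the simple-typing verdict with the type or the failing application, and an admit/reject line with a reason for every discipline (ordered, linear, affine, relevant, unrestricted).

usage: y=1, x (bound)=1, u (bound)=1
order of uses: x, u, y
typing: well-typed — term : (((T2 → T1) → T1) → T3) → T3
ordered: ✗ — use order x, u, y needs exchange
linear: ✓ — y, x, u: one use apiece
affine: ✓ — at most one use each (y, x, u)
relevant: ✓ — none of y, x, u goes unused
unrestricted: ✓ — type-checks ((((T2 → T1) → T1) → T3) → T3) and nothing is barred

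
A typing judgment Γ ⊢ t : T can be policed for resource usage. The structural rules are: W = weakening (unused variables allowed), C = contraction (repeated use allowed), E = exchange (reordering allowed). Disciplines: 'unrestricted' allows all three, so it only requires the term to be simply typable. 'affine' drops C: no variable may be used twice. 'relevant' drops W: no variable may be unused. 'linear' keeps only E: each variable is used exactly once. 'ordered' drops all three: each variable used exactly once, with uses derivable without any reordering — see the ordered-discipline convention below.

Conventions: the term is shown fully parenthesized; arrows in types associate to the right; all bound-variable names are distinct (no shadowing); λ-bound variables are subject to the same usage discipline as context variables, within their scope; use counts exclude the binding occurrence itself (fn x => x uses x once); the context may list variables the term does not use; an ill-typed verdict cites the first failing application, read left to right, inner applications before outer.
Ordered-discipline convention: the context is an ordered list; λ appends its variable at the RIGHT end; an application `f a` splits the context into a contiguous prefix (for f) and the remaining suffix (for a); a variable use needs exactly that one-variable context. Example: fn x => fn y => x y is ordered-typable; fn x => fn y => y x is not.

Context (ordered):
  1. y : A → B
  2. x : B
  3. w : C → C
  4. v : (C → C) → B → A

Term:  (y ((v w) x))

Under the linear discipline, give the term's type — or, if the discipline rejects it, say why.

term : B
variable uses: y ×1; x ×1; w ×1; v ×1
uses in reading order: y, v, w, x
typing: ✓ — B
per-discipline verdicts: ordered ✗, linear ✓, affine ✓, relevant ✓, unrestricted ✓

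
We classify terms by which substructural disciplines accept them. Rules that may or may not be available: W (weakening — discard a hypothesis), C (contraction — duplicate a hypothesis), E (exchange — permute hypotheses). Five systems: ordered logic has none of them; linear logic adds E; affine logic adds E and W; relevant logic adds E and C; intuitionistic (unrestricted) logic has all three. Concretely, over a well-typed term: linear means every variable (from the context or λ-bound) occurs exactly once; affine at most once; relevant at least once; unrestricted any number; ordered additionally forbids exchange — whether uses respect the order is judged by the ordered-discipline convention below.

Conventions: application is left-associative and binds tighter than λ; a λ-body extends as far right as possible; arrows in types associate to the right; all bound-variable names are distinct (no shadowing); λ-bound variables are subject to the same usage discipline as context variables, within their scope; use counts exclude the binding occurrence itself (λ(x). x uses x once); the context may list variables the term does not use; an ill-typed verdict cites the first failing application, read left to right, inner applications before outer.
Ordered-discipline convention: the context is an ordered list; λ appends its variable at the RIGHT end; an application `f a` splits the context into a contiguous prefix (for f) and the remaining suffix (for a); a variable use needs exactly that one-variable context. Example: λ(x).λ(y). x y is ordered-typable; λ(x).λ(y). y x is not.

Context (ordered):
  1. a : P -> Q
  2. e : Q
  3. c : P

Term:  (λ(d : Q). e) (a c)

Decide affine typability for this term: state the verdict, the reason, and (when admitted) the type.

yes — at most one use each (a, e, c, d); term : Q
counts: a: 1, e: 1, c: 1, d (bound): 0
order of uses: e, a, c
typing: the term checks, with type Q
across the five disciplines: ordered ✗; linear ✗; affine ✓; relevant ✗; unrestricted ✓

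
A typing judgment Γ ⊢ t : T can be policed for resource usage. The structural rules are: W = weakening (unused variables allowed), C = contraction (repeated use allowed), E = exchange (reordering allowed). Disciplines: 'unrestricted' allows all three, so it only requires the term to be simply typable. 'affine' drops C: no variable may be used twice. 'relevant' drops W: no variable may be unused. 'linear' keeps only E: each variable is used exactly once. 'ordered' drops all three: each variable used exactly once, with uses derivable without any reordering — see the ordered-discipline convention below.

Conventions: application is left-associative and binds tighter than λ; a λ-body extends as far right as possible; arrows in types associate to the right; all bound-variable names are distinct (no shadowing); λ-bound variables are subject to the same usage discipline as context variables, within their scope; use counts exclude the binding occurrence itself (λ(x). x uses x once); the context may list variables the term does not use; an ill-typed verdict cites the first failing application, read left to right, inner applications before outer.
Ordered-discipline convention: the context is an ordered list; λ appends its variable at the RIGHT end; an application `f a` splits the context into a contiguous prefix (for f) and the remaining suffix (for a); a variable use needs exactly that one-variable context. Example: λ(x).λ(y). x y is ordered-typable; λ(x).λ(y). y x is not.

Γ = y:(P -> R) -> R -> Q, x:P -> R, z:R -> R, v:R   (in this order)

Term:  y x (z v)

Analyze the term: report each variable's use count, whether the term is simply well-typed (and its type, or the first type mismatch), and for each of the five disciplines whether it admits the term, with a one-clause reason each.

usage: y: 1, x: 1, z: 1, v: 1
left-to-right use order: y, x, z, v
typing: well-typed — term : Q
ordered ✓ (y, x, z, v once each; derivable with no W/C/E)
linear ✓ (y, x, z, v: one use apiece)
affine ✓ (no duplicate uses among y, x, z, v)
relevant ✓ (every one of y, x, z, v appears)
unrestricted ✓ (type-checks (Q) and nothing is barred)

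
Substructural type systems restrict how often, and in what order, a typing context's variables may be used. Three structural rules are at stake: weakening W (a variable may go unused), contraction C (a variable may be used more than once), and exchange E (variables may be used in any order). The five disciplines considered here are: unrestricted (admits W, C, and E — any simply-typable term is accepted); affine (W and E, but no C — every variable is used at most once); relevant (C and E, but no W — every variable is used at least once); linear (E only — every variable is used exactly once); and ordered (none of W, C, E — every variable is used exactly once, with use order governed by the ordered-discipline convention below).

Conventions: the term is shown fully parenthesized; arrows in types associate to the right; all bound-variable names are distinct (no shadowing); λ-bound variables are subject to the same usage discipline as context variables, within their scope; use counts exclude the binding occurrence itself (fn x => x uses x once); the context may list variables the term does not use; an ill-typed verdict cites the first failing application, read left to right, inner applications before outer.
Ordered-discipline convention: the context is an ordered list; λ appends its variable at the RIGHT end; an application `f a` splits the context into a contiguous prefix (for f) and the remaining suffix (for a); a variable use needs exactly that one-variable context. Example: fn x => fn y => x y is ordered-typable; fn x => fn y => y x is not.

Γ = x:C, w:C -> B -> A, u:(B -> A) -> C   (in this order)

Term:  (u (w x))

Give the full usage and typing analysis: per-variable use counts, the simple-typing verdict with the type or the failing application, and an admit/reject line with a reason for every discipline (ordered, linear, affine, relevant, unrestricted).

counts: x ×1, w ×1, u ×1
use order (left to right): u, w, x
typing: ✓ — C
ordered: ✗ — use order u, w, x needs exchange
linear: ✓ — x, w, u: one use apiece
affine: ✓ — x, w, u: no repeats, contraction unneeded
relevant: ✓ — none of x, w, u goes unused
unrestricted: ✓ — simply typable at C; W, C, E all held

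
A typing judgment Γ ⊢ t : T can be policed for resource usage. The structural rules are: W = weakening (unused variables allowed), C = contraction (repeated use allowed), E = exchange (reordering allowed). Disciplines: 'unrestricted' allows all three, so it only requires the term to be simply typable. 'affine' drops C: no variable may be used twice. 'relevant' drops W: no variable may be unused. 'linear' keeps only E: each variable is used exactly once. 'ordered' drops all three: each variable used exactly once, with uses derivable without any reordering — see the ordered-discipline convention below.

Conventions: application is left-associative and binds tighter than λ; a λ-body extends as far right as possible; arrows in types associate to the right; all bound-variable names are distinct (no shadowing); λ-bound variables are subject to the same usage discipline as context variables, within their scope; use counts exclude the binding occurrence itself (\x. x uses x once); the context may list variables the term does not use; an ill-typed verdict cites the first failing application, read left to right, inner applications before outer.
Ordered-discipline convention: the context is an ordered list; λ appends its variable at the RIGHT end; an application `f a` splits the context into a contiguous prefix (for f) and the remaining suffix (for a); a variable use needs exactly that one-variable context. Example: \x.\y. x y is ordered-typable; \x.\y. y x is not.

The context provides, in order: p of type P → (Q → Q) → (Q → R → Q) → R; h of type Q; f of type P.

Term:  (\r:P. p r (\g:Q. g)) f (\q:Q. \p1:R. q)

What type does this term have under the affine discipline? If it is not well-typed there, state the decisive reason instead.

term : R
counts: p ×1, h ×0, f ×1, r [bound] ×1, g [bound] ×1, q [bound] ×1, p1 [bound] ×0
uses in reading order: p, r, g, f, q
typing: ✓ — R
across the five disciplines: ordered ✗, linear ✗, affine ✓, relevant ✗, unrestricted ✓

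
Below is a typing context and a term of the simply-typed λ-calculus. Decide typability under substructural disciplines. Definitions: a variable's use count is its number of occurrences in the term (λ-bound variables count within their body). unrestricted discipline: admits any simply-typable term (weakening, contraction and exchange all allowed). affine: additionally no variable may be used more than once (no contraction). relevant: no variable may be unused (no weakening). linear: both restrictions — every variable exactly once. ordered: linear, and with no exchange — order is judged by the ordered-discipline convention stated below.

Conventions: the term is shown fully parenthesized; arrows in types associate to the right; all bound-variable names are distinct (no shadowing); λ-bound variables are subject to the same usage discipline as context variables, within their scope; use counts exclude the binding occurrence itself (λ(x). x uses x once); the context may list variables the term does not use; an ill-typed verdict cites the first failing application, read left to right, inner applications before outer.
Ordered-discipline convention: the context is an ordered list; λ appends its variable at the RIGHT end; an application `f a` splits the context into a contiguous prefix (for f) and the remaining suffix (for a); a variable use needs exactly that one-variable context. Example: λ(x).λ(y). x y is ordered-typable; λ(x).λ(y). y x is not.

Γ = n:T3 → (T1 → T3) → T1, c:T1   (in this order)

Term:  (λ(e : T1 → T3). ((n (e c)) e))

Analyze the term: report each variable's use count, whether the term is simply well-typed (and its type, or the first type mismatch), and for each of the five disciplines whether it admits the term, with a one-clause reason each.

counts: n=1, c=1, e [bound]=2
uses in reading order: n, e, c, e
typing: well-typed at (T1 → T3) → T1
ordered: ✗ — repeated use of e ×2
linear: ✗ — repeated use of e ×2
affine: ✗ — repeated use of e ×2
relevant: ✓ — none of n, c, e goes unused
unrestricted: ✓ — simply typable at (T1 → T3) → T1; W, C, E all held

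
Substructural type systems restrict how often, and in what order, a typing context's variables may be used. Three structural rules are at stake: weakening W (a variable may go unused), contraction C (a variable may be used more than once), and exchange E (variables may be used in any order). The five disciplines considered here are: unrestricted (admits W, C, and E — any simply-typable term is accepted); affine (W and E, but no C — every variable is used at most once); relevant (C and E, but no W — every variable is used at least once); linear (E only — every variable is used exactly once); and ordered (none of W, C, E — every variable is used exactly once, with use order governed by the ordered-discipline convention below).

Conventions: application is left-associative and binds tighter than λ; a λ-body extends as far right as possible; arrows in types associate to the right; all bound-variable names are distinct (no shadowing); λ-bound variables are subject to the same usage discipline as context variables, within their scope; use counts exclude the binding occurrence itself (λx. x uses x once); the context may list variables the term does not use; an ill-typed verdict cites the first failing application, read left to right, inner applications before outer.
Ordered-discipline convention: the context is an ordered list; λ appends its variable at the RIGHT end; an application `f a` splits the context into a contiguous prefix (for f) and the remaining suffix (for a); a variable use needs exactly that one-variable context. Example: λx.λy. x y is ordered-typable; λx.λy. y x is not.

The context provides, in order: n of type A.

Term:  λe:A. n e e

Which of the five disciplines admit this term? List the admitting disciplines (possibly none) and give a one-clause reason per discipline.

admitted in: none
usage: n: 1, e (λ-bound): 2
left-to-right use order: n, e, e
typing: ill-typed: non-arrow in function slot: A
ordered: ✗ — fails simple typing
linear: ✗ — a type mismatch blocks all five
affine: ✗ — the type mismatch rejects it
relevant: ✗ — not simply typable
unrestricted: ✗ — fails simple typing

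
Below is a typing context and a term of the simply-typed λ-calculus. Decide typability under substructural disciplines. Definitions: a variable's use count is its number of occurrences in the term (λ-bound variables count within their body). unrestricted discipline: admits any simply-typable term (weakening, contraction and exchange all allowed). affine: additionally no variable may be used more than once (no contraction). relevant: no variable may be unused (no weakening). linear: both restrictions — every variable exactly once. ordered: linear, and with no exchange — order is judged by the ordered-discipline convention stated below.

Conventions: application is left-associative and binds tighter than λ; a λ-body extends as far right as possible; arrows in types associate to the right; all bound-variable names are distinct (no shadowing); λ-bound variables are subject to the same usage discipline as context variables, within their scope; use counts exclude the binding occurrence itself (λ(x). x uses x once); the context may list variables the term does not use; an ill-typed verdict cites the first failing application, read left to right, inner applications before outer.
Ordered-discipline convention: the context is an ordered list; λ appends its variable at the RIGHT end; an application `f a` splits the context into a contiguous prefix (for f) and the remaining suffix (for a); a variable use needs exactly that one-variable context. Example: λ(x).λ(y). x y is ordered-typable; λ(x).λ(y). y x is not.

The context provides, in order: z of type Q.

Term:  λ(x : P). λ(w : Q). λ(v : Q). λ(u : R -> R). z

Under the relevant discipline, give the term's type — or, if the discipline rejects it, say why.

not well-typed under relevant — needs weakening: x, w, v, u unused
counts: z: 1×; x (λ-bound): 0×; w (λ-bound): 0×; v (λ-bound): 0×; u (λ-bound): 0×
use order (left to right): z
typing: well-typed at P -> Q -> Q -> (R -> R) -> Q
summary: ordered ✗, linear ✗, affine ✓, relevant ✗, unrestricted ✓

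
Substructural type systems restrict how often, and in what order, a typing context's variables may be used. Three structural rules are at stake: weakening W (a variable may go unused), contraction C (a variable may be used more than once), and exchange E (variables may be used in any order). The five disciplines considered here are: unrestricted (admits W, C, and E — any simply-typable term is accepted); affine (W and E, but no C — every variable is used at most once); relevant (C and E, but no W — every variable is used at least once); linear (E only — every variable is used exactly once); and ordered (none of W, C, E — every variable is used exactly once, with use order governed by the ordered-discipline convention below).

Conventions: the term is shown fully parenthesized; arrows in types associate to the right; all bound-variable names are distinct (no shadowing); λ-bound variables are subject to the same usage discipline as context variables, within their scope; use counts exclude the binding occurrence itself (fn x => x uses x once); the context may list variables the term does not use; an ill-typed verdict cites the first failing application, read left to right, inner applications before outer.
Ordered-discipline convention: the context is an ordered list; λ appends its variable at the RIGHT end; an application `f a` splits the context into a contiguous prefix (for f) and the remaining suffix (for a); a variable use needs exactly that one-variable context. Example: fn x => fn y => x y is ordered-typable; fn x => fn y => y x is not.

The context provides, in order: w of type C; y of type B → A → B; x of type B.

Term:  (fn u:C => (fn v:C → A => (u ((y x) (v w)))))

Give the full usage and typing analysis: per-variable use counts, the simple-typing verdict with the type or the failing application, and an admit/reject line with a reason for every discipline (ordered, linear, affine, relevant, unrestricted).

variable uses: w ×1; y ×1; x ×1; u (bound) ×1; v (bound) ×1
use order (left to right): u, y, x, v, w
typing: ill-typed: can't apply a value of type C
ordered: ✗, fails simple typing
linear: ✗, a type mismatch blocks all five
affine: ✗, the type mismatch rejects it
relevant: ✗, not simply typable
unrestricted: ✗, fails simple typing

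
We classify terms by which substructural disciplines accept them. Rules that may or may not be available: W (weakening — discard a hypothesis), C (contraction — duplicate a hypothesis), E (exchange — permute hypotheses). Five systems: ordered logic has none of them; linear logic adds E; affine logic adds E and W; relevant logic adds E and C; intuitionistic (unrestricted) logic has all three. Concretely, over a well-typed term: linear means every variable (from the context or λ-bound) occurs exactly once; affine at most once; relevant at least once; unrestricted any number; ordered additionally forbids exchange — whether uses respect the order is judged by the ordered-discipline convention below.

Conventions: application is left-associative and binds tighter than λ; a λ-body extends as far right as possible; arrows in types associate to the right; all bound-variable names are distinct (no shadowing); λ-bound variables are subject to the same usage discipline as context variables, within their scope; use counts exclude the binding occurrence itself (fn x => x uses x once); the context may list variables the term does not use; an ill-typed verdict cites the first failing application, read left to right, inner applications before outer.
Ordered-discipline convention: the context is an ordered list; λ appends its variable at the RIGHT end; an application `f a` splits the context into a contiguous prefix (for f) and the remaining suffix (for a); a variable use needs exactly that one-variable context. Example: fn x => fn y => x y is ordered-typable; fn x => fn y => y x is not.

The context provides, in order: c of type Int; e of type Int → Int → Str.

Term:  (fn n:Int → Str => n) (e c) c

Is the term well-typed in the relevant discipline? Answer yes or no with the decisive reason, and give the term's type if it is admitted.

yes — none of c, e, n goes unused; term : Str
use counts: c: 2, e: 1, n (λ-bound): 1
order of uses: n, e, c, c
typing: well-typed — term : Str
all disciplines: ordered ✗ · linear ✗ · affine ✗ · relevant ✓ · unrestricted ✓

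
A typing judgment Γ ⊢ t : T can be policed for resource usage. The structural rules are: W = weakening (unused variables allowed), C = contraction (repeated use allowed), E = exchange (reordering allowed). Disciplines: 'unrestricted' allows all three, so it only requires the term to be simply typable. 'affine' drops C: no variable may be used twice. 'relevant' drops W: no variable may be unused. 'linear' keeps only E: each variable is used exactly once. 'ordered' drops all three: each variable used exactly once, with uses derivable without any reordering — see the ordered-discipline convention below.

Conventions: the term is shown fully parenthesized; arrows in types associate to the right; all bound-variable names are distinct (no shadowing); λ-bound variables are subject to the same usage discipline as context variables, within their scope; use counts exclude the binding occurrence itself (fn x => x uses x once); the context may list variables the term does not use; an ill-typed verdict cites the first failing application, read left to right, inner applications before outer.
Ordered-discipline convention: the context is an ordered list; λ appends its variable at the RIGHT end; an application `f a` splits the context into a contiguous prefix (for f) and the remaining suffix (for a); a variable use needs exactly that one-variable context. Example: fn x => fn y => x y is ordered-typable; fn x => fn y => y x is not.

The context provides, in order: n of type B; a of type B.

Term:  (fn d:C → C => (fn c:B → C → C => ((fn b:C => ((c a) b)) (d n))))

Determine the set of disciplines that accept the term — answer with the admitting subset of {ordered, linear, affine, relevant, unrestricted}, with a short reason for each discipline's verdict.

admitted by: none
usage: n: 1×; a: 1×; d (bound): 1×; c (bound): 1×; b (bound): 1×
uses in reading order: c, a, b, d, n
typing: ill-typed: argument of type B where C is required
ordered: ✗ — a type mismatch blocks all five
linear: ✗ — the type mismatch rejects it
affine: ✗ — not simply typable
relevant: ✗ — fails simple typing
unrestricted: ✗ — a type mismatch blocks all five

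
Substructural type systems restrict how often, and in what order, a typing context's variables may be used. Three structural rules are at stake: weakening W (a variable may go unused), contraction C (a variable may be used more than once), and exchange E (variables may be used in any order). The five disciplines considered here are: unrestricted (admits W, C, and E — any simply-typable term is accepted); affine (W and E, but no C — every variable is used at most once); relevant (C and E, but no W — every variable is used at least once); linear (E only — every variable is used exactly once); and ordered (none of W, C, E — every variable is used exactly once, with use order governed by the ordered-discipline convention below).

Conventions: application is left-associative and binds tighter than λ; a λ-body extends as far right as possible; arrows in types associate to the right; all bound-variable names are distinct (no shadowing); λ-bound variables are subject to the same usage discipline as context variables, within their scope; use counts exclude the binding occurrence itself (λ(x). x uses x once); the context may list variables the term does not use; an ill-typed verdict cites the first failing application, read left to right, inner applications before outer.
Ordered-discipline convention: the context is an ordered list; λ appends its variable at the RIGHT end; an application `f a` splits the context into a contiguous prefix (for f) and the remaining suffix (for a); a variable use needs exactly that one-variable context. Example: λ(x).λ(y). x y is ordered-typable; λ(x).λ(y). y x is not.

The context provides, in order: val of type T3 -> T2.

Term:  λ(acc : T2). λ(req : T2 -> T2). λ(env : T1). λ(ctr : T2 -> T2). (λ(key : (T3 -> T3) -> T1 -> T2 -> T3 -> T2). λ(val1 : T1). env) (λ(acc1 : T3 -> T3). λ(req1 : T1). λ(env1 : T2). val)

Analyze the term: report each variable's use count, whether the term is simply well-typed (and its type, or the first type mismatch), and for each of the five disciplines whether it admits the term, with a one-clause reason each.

variable uses: val: 1; acc [bound]: 0; req [bound]: 0; env [bound]: 1; ctr [bound]: 0; key [bound]: 0; val1 [bound]: 0; acc1 [bound]: 0; req1 [bound]: 0; env1 [bound]: 0
uses in reading order: env, val
typing: well-typed — term : T2 -> (T2 -> T2) -> T1 -> (T2 -> T2) -> T1 -> T1
ordered ✗ (needs weakening: acc, req, ctr, key, val1, acc1, req1, env1 unused)
linear ✗ (needs weakening: acc, req, ctr, key, val1, acc1, req1, env1 unused)
affine ✓ (val, acc, req, env, ctr, key, val1, acc1, req1, env1: no repeats, contraction unneeded)
relevant ✗ (needs weakening: acc, req, ctr, key, val1, acc1, req1, env1 unused)
unrestricted ✓ (typability at T2 -> (T2 -> T2) -> T1 -> (T2 -> T2) -> T1 -> T1 is all that's needed)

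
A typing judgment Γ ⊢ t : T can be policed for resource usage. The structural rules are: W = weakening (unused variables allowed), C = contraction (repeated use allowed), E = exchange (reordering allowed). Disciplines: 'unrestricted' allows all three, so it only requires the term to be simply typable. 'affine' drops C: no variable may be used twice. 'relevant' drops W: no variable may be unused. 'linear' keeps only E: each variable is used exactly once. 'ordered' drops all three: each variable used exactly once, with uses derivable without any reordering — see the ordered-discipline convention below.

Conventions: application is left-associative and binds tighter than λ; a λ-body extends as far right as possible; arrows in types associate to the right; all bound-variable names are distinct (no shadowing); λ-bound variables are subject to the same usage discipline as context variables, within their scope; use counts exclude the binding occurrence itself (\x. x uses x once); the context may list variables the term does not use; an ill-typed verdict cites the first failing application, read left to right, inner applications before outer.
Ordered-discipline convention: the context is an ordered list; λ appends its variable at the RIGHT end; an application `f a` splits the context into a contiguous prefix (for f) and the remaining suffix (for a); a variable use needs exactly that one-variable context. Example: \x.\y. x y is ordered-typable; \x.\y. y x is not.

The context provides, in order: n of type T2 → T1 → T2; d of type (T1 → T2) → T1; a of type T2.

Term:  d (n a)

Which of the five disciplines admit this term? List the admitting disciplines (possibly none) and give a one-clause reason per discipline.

admitting disciplines: linear, affine, relevant, unrestricted
usage: n: 1×; d: 1×; a: 1×
uses in reading order: d, n, a
typing: well-typed — term : T1
ordered: ✗ — needs exchange: uses follow d, n, a
linear: ✓ — single use per variable (n, d, a)
affine: ✓ — at most one use each (n, d, a)
relevant: ✓ — at least one use each (n, d, a)
unrestricted: ✓ — well-typed at T1; no restrictions here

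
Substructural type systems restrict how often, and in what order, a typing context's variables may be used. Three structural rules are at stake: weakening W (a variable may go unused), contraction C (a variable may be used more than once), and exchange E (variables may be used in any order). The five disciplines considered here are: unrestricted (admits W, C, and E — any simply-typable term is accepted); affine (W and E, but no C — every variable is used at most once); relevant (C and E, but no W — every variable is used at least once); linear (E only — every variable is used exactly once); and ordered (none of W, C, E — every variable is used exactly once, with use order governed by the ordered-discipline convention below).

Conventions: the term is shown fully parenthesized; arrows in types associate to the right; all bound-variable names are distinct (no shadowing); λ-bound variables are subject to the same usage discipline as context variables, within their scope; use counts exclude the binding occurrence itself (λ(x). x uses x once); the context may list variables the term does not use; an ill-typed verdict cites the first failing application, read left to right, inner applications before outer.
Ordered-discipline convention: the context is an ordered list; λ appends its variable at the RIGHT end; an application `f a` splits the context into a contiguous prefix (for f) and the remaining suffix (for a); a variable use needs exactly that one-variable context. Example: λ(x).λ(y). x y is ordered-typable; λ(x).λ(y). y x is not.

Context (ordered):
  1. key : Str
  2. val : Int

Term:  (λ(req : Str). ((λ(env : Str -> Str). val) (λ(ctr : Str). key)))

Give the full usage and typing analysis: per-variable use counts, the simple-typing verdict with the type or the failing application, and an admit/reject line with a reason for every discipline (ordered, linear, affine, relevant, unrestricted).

variable uses: key ×1; val ×1; req (bound) ×0; env (bound) ×0; ctr (bound) ×0
uses in reading order: val, key
typing: well-typed at Str -> Int
ordered ✗ (needs weakening: req, env, ctr unused)
linear ✗ (needs weakening: req, env, ctr unused)
affine ✓ (no duplicate uses among key, val, req, env, ctr)
relevant ✗ (needs weakening: req, env, ctr unused)
unrestricted ✓ (well-typed at Str -> Int; no restrictions here)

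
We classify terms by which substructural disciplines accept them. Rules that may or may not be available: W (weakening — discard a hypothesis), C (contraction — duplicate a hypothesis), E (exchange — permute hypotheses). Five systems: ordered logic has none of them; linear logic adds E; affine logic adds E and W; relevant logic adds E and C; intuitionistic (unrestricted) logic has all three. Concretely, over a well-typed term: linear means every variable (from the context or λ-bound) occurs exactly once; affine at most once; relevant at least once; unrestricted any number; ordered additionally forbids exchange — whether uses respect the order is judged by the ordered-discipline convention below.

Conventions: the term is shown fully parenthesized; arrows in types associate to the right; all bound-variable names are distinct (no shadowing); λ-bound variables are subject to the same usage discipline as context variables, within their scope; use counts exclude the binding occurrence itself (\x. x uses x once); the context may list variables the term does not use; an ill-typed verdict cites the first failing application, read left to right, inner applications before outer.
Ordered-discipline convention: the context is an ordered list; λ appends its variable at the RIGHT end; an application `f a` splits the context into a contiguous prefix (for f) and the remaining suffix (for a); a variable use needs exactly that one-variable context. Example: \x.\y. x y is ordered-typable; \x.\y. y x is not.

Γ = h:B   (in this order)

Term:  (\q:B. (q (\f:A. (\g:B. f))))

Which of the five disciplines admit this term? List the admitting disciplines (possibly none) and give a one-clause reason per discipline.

accepted by: none
variable uses: h=0, q [bound]=1, f [bound]=1, g [bound]=0
left-to-right use order: q, f
typing: ill-typed: can't apply a value of type B
ordered: ✗, a type mismatch blocks all five
linear: ✗, the type mismatch rejects it
affine: ✗, not simply typable
relevant: ✗, fails simple typing
unrestricted: ✗, a type mismatch blocks all five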